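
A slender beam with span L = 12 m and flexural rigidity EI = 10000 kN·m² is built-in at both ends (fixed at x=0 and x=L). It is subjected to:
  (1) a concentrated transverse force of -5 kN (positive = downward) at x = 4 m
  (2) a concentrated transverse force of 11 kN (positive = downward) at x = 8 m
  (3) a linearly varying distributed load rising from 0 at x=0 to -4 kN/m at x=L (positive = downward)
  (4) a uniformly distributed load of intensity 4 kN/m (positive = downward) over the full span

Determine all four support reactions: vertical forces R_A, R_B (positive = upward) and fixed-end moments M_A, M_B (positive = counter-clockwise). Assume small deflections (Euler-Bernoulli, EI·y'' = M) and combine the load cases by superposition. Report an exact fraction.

Load 1 — point force P=-5 kN at a=4 m (b=L-a=8):
  R_A = Pb²(3a+b)/L³ = (-5)·8²·(3·4+8)/12³ = -100/27 kN
  M_A = Pab²/L² = (-5)·4·8²/12² = -80/9 kN·m
  R_B = Pa²(a+3b)/L³ = (-5)·4²·(4+3·8)/12³ = -35/27 kN
  M_B = -Pa²b/L² = -(-5)·4²·8/12² = 40/9 kN·m
Load 2 — point force P=11 kN at a=8 m (b=L-a=4):
  R_A = Pb²(3a+b)/L³ = 11·4²·(3·8+4)/12³ = 77/27 kN
  M_A = Pab²/L² = 11·8·4²/12² = 88/9 kN·m
  R_B = Pa²(a+3b)/L³ = 11·8²·(8+3·4)/12³ = 220/27 kN
  M_B = -Pa²b/L² = -11·8²·4/12² = -176/9 kN·m
Load 3 — triangular load w₀=-4 kN/m (0→w₀ over full span):
  R_A = 3w₀L/20 = 3·(-4)·12/20 = -36/5 kN
  M_A = w₀L²/30 = (-4)·12²/30 = -96/5 kN·m
  R_B = 7w₀L/20 = 7·(-4)·12/20 = -84/5 kN
  M_B = -w₀L²/20 = -(-4)·12²/20 = 144/5 kN·m
Load 4 — uniform load w=4 kN/m over full span:
  R_A = wL/2 = 4·12/2 = 24 kN
  M_A = wL²/12 = 4·12²/12 = 48 kN·m
  R_B = wL/2 = 4·12/2 = 24 kN
  M_B = -wL²/12 = -4·12²/12 = -48 kN·m
Superposition: R_A = 2153/135 kN, M_A = 1336/45 kN·m, R_B = 1897/135 kN, M_B = -1544/45 kN·m

R_A = 2153/135 kN, M_A = 1336/45 kN·m, R_B = 1897/135 kN, M_B = -1544/45 kN·m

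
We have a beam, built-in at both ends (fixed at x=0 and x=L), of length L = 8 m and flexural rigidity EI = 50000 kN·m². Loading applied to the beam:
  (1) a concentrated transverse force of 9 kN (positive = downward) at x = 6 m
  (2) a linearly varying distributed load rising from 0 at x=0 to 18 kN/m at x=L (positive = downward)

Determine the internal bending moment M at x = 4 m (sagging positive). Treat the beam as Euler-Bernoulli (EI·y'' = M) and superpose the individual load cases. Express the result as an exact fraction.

Load 1 — point force P=9 kN at a=6 m (b=L-a=2):
  M_1 = Pb²(3a+b)x/L³ - Pab²/L²  [x≤a] = 9·2²·(3·6+2)·4/8³ - 9·6·2²/8² = 9/4 kN·m
Load 2 — triangular load w₀=18 kN/m (0→w₀ over full span):
  M_2 = 3w₀Lx/20 - w₀L²/30 - w₀x³/(6L) = 3·18·8·4/20 - 18·8²/30 - 18·4³/(6·8) = 24 kN·m
Superposition: M = Σ M_i = 105/4 kN·m ≈ 26.250000 kN·m

M(4) = 105/4 kN·m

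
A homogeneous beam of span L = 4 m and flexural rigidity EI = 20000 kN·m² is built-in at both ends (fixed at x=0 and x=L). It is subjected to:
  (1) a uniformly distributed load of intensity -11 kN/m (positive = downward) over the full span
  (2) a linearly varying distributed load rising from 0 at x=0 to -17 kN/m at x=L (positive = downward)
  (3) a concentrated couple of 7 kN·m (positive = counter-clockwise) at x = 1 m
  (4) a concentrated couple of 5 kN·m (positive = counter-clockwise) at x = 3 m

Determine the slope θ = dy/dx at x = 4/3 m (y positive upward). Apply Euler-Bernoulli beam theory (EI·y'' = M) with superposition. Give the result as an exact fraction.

Load 1 — uniform load w=-11 kN/m over full span:
  θ_1 = -wx(L-x)(L-2x)/(12EI) = -(-11)·(4/3)·(4-(4/3))·(4-2·(4/3))/(12·20000) = 11/50625 rad
Load 2 — triangular load w₀=-17 kN/m (0→w₀ over full span):
  θ_2 = -w₀(2x(L-x)(L-2x)(x+2L)+x²(L-x)²)/(120LEI) = -(-17)·(2·(4/3)·(4-(4/3))·(4-2·(4/3))·((4/3)+2·4)+(4/3)²·(4-(4/3))²)/(120·4·20000) = 136/759375 rad
Load 3 — applied couple M₀=7 kN·m at a=1 m (b=L-a=3):
  θ_3 = (R_Ax²/2 - M_Ax - M₀(x-a))/EI  [x>a] with R_A=63/32, M_A=-21/16 = ((63/32)·(4/3)²/2 - (-21/16)·(4/3) - 7·((4/3)-1))/20000 = 7/120000 rad
Load 4 — applied couple M₀=5 kN·m at a=3 m (b=L-a=1):
  θ_4 = (R_Ax²/2 - M_Ax)/EI  [x≤a] with R_A=45/32, M_A=25/16 = ((45/32)·(4/3)²/2 - (25/16)·(4/3))/20000 = -1/24000 rad
Superposition: θ = Σ θ_i = 10037/24300000 rad ≈ 0.000413 rad

θ(4/3) = 10037/24300000 rad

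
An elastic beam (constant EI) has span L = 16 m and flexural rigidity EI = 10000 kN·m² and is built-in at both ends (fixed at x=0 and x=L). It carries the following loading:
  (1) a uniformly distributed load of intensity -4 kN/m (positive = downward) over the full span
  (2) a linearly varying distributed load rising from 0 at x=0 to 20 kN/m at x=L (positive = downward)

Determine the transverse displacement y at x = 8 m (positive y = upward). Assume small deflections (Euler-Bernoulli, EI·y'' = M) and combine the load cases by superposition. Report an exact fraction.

y(8) = -64/625 m

Load 1 — uniform load w=-4 kN/m over full span:
  y_1 = -wx²(L-x)²/(24EI) = -(-4)·8²·(16-8)²/(24·10000) = 128/1875 m
Load 2 — triangular load w₀=20 kN/m (0→w₀ over full span):
  y_2 = -w₀x²(L-x)²(x+2L)/(120LEI) = -20·8²·(16-8)²·(8+2·16)/(120·16·10000) = -64/375 m
Superposition: y = Σ y_i = -64/625 m ≈ -0.102400 m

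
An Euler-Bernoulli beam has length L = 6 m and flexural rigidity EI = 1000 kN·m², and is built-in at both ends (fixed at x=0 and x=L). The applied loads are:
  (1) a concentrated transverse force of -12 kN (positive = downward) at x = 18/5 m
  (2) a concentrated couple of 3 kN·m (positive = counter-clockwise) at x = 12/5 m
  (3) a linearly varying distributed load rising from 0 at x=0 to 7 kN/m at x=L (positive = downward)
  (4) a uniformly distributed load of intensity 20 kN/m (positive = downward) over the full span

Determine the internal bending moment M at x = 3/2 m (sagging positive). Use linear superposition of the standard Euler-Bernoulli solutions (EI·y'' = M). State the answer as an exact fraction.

M(3/2) = 36759/4000 kN·m

Load 1 — point force P=-12 kN at a=18/5 m (b=L-a=12/5):
  M_1 = Pb²(3a+b)x/L³ - Pab²/L²  [x≤a] = (-12)·(12/5)²·(3·(18/5)+(12/5))·(3/2)/6³ - (-12)·(18/5)·(12/5)²/6² = 72/125 kN·m
Load 2 — applied couple M₀=3 kN·m at a=12/5 m (b=L-a=18/5):
  M_2 = R_Ax - M_A  [x≤a] with R_A=18/25, M_A=9/25 = (18/25)·(3/2) - (9/25) = 18/25 kN·m
Load 3 — triangular load w₀=7 kN/m (0→w₀ over full span):
  M_3 = 3w₀Lx/20 - w₀L²/30 - w₀x³/(6L) = 3·7·6·(3/2)/20 - 7·6²/30 - 7·(3/2)³/(6·6) = 63/160 kN·m
Load 4 — uniform load w=20 kN/m over full span:
  M_4 = wLx/2 - wL²/12 - wx²/2 = 20·6·(3/2)/2 - 20·6²/12 - 20·(3/2)²/2 = 15/2 kN·m
Superposition: M = Σ M_i = 36759/4000 kN·m ≈ 9.189750 kN·m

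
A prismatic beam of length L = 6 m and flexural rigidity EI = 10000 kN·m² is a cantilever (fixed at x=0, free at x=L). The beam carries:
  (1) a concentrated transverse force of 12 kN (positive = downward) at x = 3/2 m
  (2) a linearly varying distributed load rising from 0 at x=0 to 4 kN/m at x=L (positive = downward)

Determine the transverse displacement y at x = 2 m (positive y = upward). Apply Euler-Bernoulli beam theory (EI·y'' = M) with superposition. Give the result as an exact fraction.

Load 1 — point force P=12 kN at a=3/2 m (b=L-a=9/2):
  y_1 = -Pa²(3x-a)/(6EI)  [x>a] = -12·(3/2)²·(3·2-(3/2))/(6·10000) = -81/40000 m
Load 2 — triangular load w₀=4 kN/m (0→w₀ over full span):
  y_2 = (w₀Lx³/12-w₀L²x²/6-w₀x⁵/(120L))/EI = (4·6·2³/12-4·6²·2²/6-4·2⁵/(120·6))/10000 = -451/56250 m
Superposition: y = Σ y_i = -18077/1800000 m ≈ -0.010043 m

y(2) = -18077/1800000 m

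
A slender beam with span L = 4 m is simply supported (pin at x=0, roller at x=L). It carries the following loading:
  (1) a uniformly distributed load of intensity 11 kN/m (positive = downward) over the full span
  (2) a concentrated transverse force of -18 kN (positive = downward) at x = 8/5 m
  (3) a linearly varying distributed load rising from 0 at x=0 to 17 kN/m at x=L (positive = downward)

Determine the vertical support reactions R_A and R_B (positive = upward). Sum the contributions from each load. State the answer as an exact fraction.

Load 1 — uniform load w=11 kN/m over full span:
  R_A = wL/2 = 11·4/2 = 22 kN
  R_B = wL/2 = 11·4/2 = 22 kN
Load 2 — point force P=-18 kN at a=8/5 m (b=L-a=12/5):
  R_A = Pb/L = (-18)·(12/5)/4 = -54/5 kN
  R_B = Pa/L = (-18)·(8/5)/4 = -36/5 kN
Load 3 — triangular load w₀=17 kN/m (0→w₀ over full span):
  R_A = w₀L/6 = 17·4/6 = 34/3 kN
  R_B = w₀L/3 = 17·4/3 = 68/3 kN
Superposition: R_A = 338/15 kN, R_B = 562/15 kN

R_A = 338/15 kN, R_B = 562/15 kN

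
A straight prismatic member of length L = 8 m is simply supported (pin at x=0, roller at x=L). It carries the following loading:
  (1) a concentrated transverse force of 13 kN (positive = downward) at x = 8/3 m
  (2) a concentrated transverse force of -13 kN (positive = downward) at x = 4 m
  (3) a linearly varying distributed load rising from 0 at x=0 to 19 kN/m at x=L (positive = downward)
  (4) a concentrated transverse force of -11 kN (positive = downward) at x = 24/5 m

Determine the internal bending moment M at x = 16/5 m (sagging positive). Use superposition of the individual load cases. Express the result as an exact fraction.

M(16/5) = 6752/125 kN·m

Load 1 — point force P=13 kN at a=8/3 m (b=L-a=16/3):
  M_1 = Pa(L-x)/L  [x>a] = 13·(8/3)·(8-(16/5))/8 = 104/5 kN·m
Load 2 — point force P=-13 kN at a=4 m (b=L-a=4):
  M_2 = Pbx/L  [x≤a] = (-13)·4·(16/5)/8 = -104/5 kN·m
Load 3 — triangular load w₀=19 kN/m (0→w₀ over full span):
  M_3 = w₀Lx/6 - w₀x³/(6L) = 19·8·(16/5)/6 - 19·(16/5)³/(6·8) = 8512/125 kN·m
Load 4 — point force P=-11 kN at a=24/5 m (b=L-a=16/5):
  M_4 = Pbx/L  [x≤a] = (-11)·(16/5)·(16/5)/8 = -352/25 kN·m
Superposition: M = Σ M_i = 6752/125 kN·m ≈ 54.016000 kN·m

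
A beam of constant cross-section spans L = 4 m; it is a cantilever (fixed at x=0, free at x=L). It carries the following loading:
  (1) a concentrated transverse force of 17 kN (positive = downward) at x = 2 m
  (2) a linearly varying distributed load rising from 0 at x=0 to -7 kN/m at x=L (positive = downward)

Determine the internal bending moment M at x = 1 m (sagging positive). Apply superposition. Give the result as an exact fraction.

M(1) = 53/8 kN·m

Load 1 — point force P=17 kN at a=2 m (b=L-a=2):
  M_1 = -P(a-x)  [x≤a] = -17·(2-1) = -17 kN·m
Load 2 — triangular load w₀=-7 kN/m (0→w₀ over full span):
  M_2 = w₀Lx/2 - w₀L²/3 - w₀x³/(6L) = (-7)·4·1/2 - (-7)·4²/3 - (-7)·1³/(6·4) = 189/8 kN·m
Superposition: M = Σ M_i = 53/8 kN·m ≈ 6.625000 kN·m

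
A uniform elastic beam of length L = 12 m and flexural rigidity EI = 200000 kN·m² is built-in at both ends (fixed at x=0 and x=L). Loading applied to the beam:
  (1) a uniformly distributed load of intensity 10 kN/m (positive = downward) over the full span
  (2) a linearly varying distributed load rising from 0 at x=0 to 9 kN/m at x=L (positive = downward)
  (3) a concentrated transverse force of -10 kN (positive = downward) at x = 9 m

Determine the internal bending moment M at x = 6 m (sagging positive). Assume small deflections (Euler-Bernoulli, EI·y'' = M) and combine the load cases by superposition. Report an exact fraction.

Load 1 — uniform load w=10 kN/m over full span:
  M_1 = wLx/2 - wL²/12 - wx²/2 = 10·12·6/2 - 10·12²/12 - 10·6²/2 = 60 kN·m
Load 2 — triangular load w₀=9 kN/m (0→w₀ over full span):
  M_2 = 3w₀Lx/20 - w₀L²/30 - w₀x³/(6L) = 3·9·12·6/20 - 9·12²/30 - 9·6³/(6·12) = 27 kN·m
Load 3 — point force P=-10 kN at a=9 m (b=L-a=3):
  M_3 = Pb²(3a+b)x/L³ - Pab²/L²  [x≤a] = (-10)·3²·(3·9+3)·6/12³ - (-10)·9·3²/12² = -15/4 kN·m
Superposition: M = Σ M_i = 333/4 kN·m ≈ 83.250000 kN·m

M(6) = 333/4 kN·m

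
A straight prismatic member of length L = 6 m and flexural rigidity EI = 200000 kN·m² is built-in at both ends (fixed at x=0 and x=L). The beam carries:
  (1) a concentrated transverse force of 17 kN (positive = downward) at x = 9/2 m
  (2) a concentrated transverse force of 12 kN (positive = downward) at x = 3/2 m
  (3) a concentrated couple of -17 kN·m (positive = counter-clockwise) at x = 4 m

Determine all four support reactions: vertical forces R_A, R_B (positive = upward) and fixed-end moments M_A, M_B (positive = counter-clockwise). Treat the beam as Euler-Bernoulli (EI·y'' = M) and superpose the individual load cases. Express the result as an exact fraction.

R_A = 2593/288 kN, M_A = 887/96 kN·m, R_B = 5759/288 kN, M_B = -567/32 kN·m

Load 1 — point force P=17 kN at a=9/2 m (b=L-a=3/2):
  R_A = Pb²(3a+b)/L³ = 17·(3/2)²·(3·(9/2)+(3/2))/6³ = 85/32 kN
  M_A = Pab²/L² = 17·(9/2)·(3/2)²/6² = 153/32 kN·m
  R_B = Pa²(a+3b)/L³ = 17·(9/2)²·((9/2)+3·(3/2))/6³ = 459/32 kN
  M_B = -Pa²b/L² = -17·(9/2)²·(3/2)/6² = -459/32 kN·m
Load 2 — point force P=12 kN at a=3/2 m (b=L-a=9/2):
  R_A = Pb²(3a+b)/L³ = 12·(9/2)²·(3·(3/2)+(9/2))/6³ = 81/8 kN
  M_A = Pab²/L² = 12·(3/2)·(9/2)²/6² = 81/8 kN·m
  R_B = Pa²(a+3b)/L³ = 12·(3/2)²·((3/2)+3·(9/2))/6³ = 15/8 kN
  M_B = -Pa²b/L² = -12·(3/2)²·(9/2)/6² = -27/8 kN·m
Load 3 — applied couple M₀=-17 kN·m at a=4 m (b=L-a=2):
  R_A = 6M₀ab/L³ = 6·(-17)·4·2/6³ = -34/9 kN
  M_A = M₀b(2a-b)/L² = (-17)·2·(2·4-2)/6² = -17/3 kN·m
  R_B = -6M₀ab/L³ = -6·(-17)·4·2/6³ = 34/9 kN
  M_B = M₀a(2b-a)/L² = (-17)·4·(2·2-4)/6² = 0 kN·m
Superposition: R_A = 2593/288 kN, M_A = 887/96 kN·m, R_B = 5759/288 kN, M_B = -567/32 kN·m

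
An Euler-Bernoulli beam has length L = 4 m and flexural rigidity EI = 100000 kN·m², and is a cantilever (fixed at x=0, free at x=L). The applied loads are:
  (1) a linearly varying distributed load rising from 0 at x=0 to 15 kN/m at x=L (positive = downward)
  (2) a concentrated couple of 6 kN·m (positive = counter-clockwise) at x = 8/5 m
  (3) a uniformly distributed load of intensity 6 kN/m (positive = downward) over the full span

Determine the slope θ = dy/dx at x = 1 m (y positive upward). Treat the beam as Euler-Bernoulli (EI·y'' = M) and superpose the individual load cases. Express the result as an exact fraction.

Load 1 — triangular load w₀=15 kN/m (0→w₀ over full span):
  θ_1 = (w₀Lx²/4-w₀L²x/3-w₀x⁴/(24L))/EI = (15·4·1²/4-15·4²·1/3-15·1⁴/(24·4))/100000 = -417/640000 rad
Load 2 — applied couple M₀=6 kN·m at a=8/5 m (b=L-a=12/5):
  θ_2 = M₀x/EI  [x≤a] = 6·1/100000 = 3/50000 rad
Load 3 — uniform load w=6 kN/m over full span:
  θ_3 = -wx(x²-3Lx+3L²)/(6EI) = -6·1·(1²-3·4·1+3·4²)/(6·100000) = -37/100000 rad
Superposition: θ = Σ θ_i = -3077/3200000 rad ≈ -0.000962 rad

θ(1) = -3077/3200000 rad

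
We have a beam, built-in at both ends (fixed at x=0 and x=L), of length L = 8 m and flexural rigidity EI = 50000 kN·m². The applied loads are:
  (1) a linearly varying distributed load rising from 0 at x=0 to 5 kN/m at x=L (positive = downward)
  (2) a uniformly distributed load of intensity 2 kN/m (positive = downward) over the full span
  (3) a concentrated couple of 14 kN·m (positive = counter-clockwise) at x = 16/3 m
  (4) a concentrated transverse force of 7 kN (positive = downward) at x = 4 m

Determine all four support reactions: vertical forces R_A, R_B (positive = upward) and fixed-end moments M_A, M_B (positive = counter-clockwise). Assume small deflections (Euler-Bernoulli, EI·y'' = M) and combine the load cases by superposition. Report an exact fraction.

Load 1 — triangular load w₀=5 kN/m (0→w₀ over full span):
  R_A = 3w₀L/20 = 3·5·8/20 = 6 kN
  M_A = w₀L²/30 = 5·8²/30 = 32/3 kN·m
  R_B = 7w₀L/20 = 7·5·8/20 = 14 kN
  M_B = -w₀L²/20 = -5·8²/20 = -16 kN·m
Load 2 — uniform load w=2 kN/m over full span:
  R_A = wL/2 = 2·8/2 = 8 kN
  M_A = wL²/12 = 2·8²/12 = 32/3 kN·m
  R_B = wL/2 = 2·8/2 = 8 kN
  M_B = -wL²/12 = -2·8²/12 = -32/3 kN·m
Load 3 — applied couple M₀=14 kN·m at a=16/3 m (b=L-a=8/3):
  R_A = 6M₀ab/L³ = 6·14·(16/3)·(8/3)/8³ = 7/3 kN
  M_A = M₀b(2a-b)/L² = 14·(8/3)·(2·(16/3)-(8/3))/8² = 14/3 kN·m
  R_B = -6M₀ab/L³ = -6·14·(16/3)·(8/3)/8³ = -7/3 kN
  M_B = M₀a(2b-a)/L² = 14·(16/3)·(2·(8/3)-(16/3))/8² = 0 kN·m
Load 4 — point force P=7 kN at a=4 m (b=L-a=4):
  R_A = Pb²(3a+b)/L³ = 7·4²·(3·4+4)/8³ = 7/2 kN
  M_A = Pab²/L² = 7·4·4²/8² = 7 kN·m
  R_B = Pa²(a+3b)/L³ = 7·4²·(4+3·4)/8³ = 7/2 kN
  M_B = -Pa²b/L² = -7·4²·4/8² = -7 kN·m
Superposition: R_A = 119/6 kN, M_A = 33 kN·m, R_B = 139/6 kN, M_B = -101/3 kN·m

R_A = 119/6 kN, M_A = 33 kN·m, R_B = 139/6 kN, M_B = -101/3 kN·m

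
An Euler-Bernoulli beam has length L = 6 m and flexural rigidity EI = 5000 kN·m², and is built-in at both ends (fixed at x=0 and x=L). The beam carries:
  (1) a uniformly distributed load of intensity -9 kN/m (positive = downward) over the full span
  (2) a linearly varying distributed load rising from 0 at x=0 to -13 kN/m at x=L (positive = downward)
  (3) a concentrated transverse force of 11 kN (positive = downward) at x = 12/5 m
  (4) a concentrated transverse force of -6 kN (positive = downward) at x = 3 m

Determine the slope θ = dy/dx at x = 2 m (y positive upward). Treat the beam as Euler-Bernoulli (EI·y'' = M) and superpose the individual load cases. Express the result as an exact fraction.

θ(2) = 21929/5625000 rad

Load 1 — uniform load w=-9 kN/m over full span:
  θ_1 = -wx(L-x)(L-2x)/(12EI) = -(-9)·2·(6-2)·(6-2·2)/(12·5000) = 3/1250 rad
Load 2 — triangular load w₀=-13 kN/m (0→w₀ over full span):
  θ_2 = -w₀(2x(L-x)(L-2x)(x+2L)+x²(L-x)²)/(120LEI) = -(-13)·(2·2·(6-2)·(6-2·2)·(2+2·6)+2²·(6-2)²)/(120·6·5000) = 52/28125 rad
Load 3 — point force P=11 kN at a=12/5 m (b=L-a=18/5):
  θ_3 = -Pb²x(2aL-(3a+b)x)/(2L³EI)  [x≤a] = -11·(18/5)²·2·(2·(12/5)·6-(3·(12/5)+(18/5))·2)/(2·6³·5000) = -297/312500 rad
Load 4 — point force P=-6 kN at a=3 m (b=L-a=3):
  θ_4 = -Pb²x(2aL-(3a+b)x)/(2L³EI)  [x≤a] = -(-6)·3²·2·(2·3·6-(3·3+3)·2)/(2·6³·5000) = 3/5000 rad
Superposition: θ = Σ θ_i = 21929/5625000 rad ≈ 0.003898 rad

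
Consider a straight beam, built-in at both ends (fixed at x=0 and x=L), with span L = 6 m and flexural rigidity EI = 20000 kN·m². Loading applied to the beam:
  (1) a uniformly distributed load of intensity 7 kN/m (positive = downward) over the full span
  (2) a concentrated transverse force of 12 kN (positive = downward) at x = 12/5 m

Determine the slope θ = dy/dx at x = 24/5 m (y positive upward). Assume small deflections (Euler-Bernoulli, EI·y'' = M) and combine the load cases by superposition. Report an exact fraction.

θ(24/5) = 6777/7812500 rad

Load 1 — uniform load w=7 kN/m over full span:
  θ_1 = -wx(L-x)(L-2x)/(12EI) = -7·(24/5)·(6-(24/5))·(6-2·(24/5))/(12·20000) = 189/312500 rad
Load 2 — point force P=12 kN at a=12/5 m (b=L-a=18/5):
  θ_2 = Pa²(L-x)(2bL-(3b+a)(L-x))/(2L³EI)  [x>a] = 12·(12/5)²·(6-(24/5))·(2·(18/5)·6-(3·(18/5)+(12/5))·(6-(24/5)))/(2·6³·20000) = 513/1953125 rad
Superposition: θ = Σ θ_i = 6777/7812500 rad ≈ 0.000867 rad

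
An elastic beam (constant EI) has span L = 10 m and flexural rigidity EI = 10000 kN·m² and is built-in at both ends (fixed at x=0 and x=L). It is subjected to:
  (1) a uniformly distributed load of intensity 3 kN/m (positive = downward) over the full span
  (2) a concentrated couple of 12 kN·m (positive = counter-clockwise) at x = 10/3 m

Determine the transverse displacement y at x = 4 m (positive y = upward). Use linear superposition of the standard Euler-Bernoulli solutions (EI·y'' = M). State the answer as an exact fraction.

y(4) = -18/3125 m

Load 1 — uniform load w=3 kN/m over full span:
  y_1 = -wx²(L-x)²/(24EI) = -3·4²·(10-4)²/(24·10000) = -9/1250 m
Load 2 — applied couple M₀=12 kN·m at a=10/3 m (b=L-a=20/3):
  y_2 = (R_Ax³/6 - M_Ax²/2 - M₀(x-a)²/2)/EI  [x>a] with R_A=8/5, M_A=0 = ((8/5)·4³/6 - 0·4²/2 - 12·(4-(10/3))²/2)/10000 = 9/6250 m
Superposition: y = Σ y_i = -18/3125 m ≈ -0.005760 m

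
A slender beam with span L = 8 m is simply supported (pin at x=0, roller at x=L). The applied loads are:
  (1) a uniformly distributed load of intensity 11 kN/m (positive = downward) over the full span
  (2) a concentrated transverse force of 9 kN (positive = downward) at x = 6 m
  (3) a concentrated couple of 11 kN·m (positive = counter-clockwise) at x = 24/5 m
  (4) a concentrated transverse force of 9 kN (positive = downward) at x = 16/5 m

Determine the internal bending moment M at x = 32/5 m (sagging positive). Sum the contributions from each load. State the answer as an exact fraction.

Load 1 — uniform load w=11 kN/m over full span:
  M_1 = wx(L-x)/2 = 11·(32/5)·(8-(32/5))/2 = 1408/25 kN·m
Load 2 — point force P=9 kN at a=6 m (b=L-a=2):
  M_2 = Pa(L-x)/L  [x>a] = 9·6·(8-(32/5))/8 = 54/5 kN·m
Load 3 — applied couple M₀=11 kN·m at a=24/5 m (b=L-a=16/5):
  M_3 = M₀x/L - M₀  [x>a] = 11·(32/5)/8 - 11 = -11/5 kN·m
Load 4 — point force P=9 kN at a=16/5 m (b=L-a=24/5):
  M_4 = Pa(L-x)/L  [x>a] = 9·(16/5)·(8-(32/5))/8 = 144/25 kN·m
Superposition: M = Σ M_i = 1767/25 kN·m ≈ 70.680000 kN·m

M(32/5) = 1767/25 kN·m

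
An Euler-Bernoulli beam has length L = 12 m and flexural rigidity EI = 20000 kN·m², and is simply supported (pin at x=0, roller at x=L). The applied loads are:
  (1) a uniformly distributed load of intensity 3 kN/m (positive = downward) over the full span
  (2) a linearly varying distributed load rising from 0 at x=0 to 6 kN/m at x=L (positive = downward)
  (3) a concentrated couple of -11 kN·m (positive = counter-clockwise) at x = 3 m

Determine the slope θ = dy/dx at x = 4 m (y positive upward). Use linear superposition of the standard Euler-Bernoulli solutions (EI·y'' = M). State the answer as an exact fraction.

Load 1 — uniform load w=3 kN/m over full span:
  θ_1 = -w(L³-6Lx²+4x³)/(24EI) = -3·(12³-6·12·4²+4·4³)/(24·20000) = -13/2500 rad
Load 2 — triangular load w₀=6 kN/m (0→w₀ over full span):
  θ_2 = -w₀(7L⁴-30L²x²+15x⁴)/(360LEI) = -6·(7·12⁴-30·12²·4²+15·4⁴)/(360·12·20000) = -52/9375 rad
Load 3 — applied couple M₀=-11 kN·m at a=3 m (b=L-a=9):
  θ_3 = (M₀x²/(2L)-M₀(x-a)+C₁)/EI  [x>a] with C₁=M₀(3b²-L²)/(6L)=-121/8 = ((-11)·4²/(2·12)-(-11)·(4-3)+(-121/8))/20000 = -11/19200 rad
Superposition: θ = Σ θ_i = -27167/2400000 rad ≈ -0.011320 rad

θ(4) = -27167/2400000 rad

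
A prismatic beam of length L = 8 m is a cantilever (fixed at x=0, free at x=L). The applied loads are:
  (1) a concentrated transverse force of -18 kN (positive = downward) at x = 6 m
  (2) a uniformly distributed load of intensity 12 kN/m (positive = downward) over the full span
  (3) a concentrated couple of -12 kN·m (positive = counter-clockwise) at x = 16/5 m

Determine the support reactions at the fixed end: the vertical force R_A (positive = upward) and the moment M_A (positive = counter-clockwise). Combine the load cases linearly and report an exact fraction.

Load 1 — point force P=-18 kN at a=6 m (b=L-a=2):
  R_A = P = (-18) = -18 kN
  M_A = Pa = (-18)·6 = -108 kN·m
Load 2 — uniform load w=12 kN/m over full span:
  R_A = wL = 12·8 = 96 kN
  M_A = wL²/2 = 12·8²/2 = 384 kN·m
Load 3 — applied couple M₀=-12 kN·m at a=16/5 m (b=L-a=24/5):
  R_A = 0 kN
  M_A = -M₀ = -(-12) = 12 kN·m
Superposition: R_A = 78 kN, M_A = 288 kN·m

R_A = 78 kN, M_A = 288 kN·m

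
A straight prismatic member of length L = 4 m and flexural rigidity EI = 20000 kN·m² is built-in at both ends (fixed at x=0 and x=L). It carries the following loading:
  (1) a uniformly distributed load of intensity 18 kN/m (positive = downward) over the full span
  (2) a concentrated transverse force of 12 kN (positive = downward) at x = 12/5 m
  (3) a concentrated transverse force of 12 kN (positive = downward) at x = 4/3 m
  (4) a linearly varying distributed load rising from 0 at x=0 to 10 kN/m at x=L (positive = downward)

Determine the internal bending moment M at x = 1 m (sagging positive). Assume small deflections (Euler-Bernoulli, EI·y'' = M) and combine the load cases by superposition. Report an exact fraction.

Load 1 — uniform load w=18 kN/m over full span:
  M_1 = wLx/2 - wL²/12 - wx²/2 = 18·4·1/2 - 18·4²/12 - 18·1²/2 = 3 kN·m
Load 2 — point force P=12 kN at a=12/5 m (b=L-a=8/5):
  M_2 = Pb²(3a+b)x/L³ - Pab²/L²  [x≤a] = 12·(8/5)²·(3·(12/5)+(8/5))·1/4³ - 12·(12/5)·(8/5)²/4² = -48/125 kN·m
Load 3 — point force P=12 kN at a=4/3 m (b=L-a=8/3):
  M_3 = Pb²(3a+b)x/L³ - Pab²/L²  [x≤a] = 12·(8/3)²·(3·(4/3)+(8/3))·1/4³ - 12·(4/3)·(8/3)²/4² = 16/9 kN·m
Load 4 — triangular load w₀=10 kN/m (0→w₀ over full span):
  M_4 = 3w₀Lx/20 - w₀L²/30 - w₀x³/(6L) = 3·10·4·1/20 - 10·4²/30 - 10·1³/(6·4) = 1/4 kN·m
Superposition: M = Σ M_i = 20897/4500 kN·m ≈ 4.643778 kN·m

M(1) = 20897/4500 kN·m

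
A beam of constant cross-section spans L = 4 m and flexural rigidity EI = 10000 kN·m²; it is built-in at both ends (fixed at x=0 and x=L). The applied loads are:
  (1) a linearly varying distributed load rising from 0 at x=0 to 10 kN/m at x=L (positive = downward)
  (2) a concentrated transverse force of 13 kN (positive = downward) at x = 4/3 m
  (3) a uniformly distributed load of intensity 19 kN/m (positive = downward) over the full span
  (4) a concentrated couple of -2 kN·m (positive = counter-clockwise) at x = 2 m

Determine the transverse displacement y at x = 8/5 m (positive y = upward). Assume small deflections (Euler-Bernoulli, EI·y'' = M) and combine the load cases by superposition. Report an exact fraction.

Load 1 — triangular load w₀=10 kN/m (0→w₀ over full span):
  y_1 = -w₀x²(L-x)²(x+2L)/(120LEI) = -10·(8/5)²·(4-(8/5))²·((8/5)+2·4)/(120·4·10000) = -576/1953125 m
Load 2 — point force P=13 kN at a=4/3 m (b=L-a=8/3):
  y_2 = -Pa²(L-x)²(3bL-(3b+a)(L-x))/(6L³EI)  [x>a] = -13·(4/3)²·(4-(8/5))²·(3·(8/3)·4-(3·(8/3)+(4/3))·(4-(8/5)))/(6·4³·10000) = -26/78125 m
Load 3 — uniform load w=19 kN/m over full span:
  y_3 = -wx²(L-x)²/(24EI) = -19·(8/5)²·(4-(8/5))²/(24·10000) = -456/390625 m
Load 4 — applied couple M₀=-2 kN·m at a=2 m (b=L-a=2):
  y_4 = (R_Ax³/6 - M_Ax²/2)/EI  [x≤a] with R_A=-3/4, M_A=-1/2 = ((-3/4)·(8/5)³/6 - (-1/2)·(8/5)²/2)/10000 = 1/78125 m
Superposition: y = Σ y_i = -3481/1953125 m ≈ -0.001782 m

y(8/5) = -3481/1953125 m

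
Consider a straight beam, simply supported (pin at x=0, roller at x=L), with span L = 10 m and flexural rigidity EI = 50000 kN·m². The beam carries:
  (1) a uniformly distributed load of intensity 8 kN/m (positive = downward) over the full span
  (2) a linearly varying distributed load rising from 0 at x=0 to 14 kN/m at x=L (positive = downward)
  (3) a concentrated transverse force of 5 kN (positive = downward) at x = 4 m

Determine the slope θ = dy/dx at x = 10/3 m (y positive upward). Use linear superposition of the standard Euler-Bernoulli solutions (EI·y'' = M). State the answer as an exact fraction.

Load 1 — uniform load w=8 kN/m over full span:
  θ_1 = -w(L³-6Lx²+4x³)/(24EI) = -8·(10³-6·10·(10/3)²+4·(10/3)³)/(24·50000) = -13/4050 rad
Load 2 — triangular load w₀=14 kN/m (0→w₀ over full span):
  θ_2 = -w₀(7L⁴-30L²x²+15x⁴)/(360LEI) = -14·(7·10⁴-30·10²·(10/3)²+15·(10/3)⁴)/(360·10·50000) = -91/30375 rad
Load 3 — point force P=5 kN at a=4 m (b=L-a=6):
  θ_3 = -Pb(L²-b²-3x²)/(6LEI)  [x≤a] = -5·6·(10²-6²-3·(10/3)²)/(6·10·50000) = -23/75000 rad
Superposition: θ = Σ θ_i = -39563/6075000 rad ≈ -0.006512 rad

θ(10/3) = -39563/6075000 rad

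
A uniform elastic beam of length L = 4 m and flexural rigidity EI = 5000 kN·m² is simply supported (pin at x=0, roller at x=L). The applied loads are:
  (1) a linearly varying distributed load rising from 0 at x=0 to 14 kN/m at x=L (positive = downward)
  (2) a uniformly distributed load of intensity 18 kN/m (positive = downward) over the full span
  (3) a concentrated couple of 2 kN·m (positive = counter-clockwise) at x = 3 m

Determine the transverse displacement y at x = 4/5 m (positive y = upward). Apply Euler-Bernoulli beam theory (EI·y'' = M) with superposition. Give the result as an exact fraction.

y(4/5) = -2325473/234375000 m

Load 1 — triangular load w₀=14 kN/m (0→w₀ over full span):
  y_1 = -w₀x(7L⁴-10L²x²+3x⁴)/(360LEI) = -14·(4/5)·(7·4⁴-10·4²·(4/5)²+3·(4/5)⁴)/(360·4·5000) = -77056/29296875 m
Load 2 — uniform load w=18 kN/m over full span:
  y_2 = -wx(L³-2Lx²+x³)/(24EI) = -18·(4/5)·(4³-2·4·(4/5)²+(4/5)³)/(24·5000) = -2784/390625 m
Load 3 — applied couple M₀=2 kN·m at a=3 m (b=L-a=1):
  y_3 = (M₀x³/(6L)+C₁x)/EI  [x≤a] with C₁=M₀(3b²-L²)/(6L)=-13/12 = (2·(4/5)³/(6·4)+(-13/12)·(4/5))/5000 = -103/625000 m
Superposition: y = Σ y_i = -2325473/234375000 m ≈ -0.009922 m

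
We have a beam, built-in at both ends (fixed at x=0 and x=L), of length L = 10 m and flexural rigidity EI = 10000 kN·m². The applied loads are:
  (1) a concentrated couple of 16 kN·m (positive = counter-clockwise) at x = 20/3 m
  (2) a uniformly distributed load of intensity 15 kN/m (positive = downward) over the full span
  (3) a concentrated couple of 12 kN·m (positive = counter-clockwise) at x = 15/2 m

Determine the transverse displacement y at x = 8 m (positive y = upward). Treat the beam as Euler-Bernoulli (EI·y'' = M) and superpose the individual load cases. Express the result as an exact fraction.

Load 1 — applied couple M₀=16 kN·m at a=20/3 m (b=L-a=10/3):
  y_1 = (R_Ax³/6 - M_Ax²/2 - M₀(x-a)²/2)/EI  [x>a] with R_A=32/15, M_A=16/3 = ((32/15)·8³/6 - (16/3)·8²/2 - 16·(8-(20/3))²/2)/10000 = -8/28125 m
Load 2 — uniform load w=15 kN/m over full span:
  y_2 = -wx²(L-x)²/(24EI) = -15·8²·(10-8)²/(24·10000) = -2/125 m
Load 3 — applied couple M₀=12 kN·m at a=15/2 m (b=L-a=5/2):
  y_3 = (R_Ax³/6 - M_Ax²/2 - M₀(x-a)²/2)/EI  [x>a] with R_A=27/20, M_A=15/4 = ((27/20)·8³/6 - (15/4)·8²/2 - 12·(8-(15/2))²/2)/10000 = -63/100000 m
Superposition: y = Σ y_i = -15223/900000 m ≈ -0.016914 m

y(8) = -15223/900000 m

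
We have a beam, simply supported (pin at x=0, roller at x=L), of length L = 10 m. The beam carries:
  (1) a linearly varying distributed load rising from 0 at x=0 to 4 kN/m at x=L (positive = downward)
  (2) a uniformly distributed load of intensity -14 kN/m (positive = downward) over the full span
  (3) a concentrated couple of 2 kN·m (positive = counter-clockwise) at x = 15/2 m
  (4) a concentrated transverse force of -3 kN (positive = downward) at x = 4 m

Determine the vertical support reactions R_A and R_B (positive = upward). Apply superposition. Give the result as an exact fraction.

Load 1 — triangular load w₀=4 kN/m (0→w₀ over full span):
  R_A = w₀L/6 = 4·10/6 = 20/3 kN
  R_B = w₀L/3 = 4·10/3 = 40/3 kN
Load 2 — uniform load w=-14 kN/m over full span:
  R_A = wL/2 = (-14)·10/2 = -70 kN
  R_B = wL/2 = (-14)·10/2 = -70 kN
Load 3 — applied couple M₀=2 kN·m at a=15/2 m (b=L-a=5/2):
  R_A = M₀/L = 2/10 = 1/5 kN
  R_B = -M₀/L = -2/10 = -1/5 kN
Load 4 — point force P=-3 kN at a=4 m (b=L-a=6):
  R_A = Pb/L = (-3)·6/10 = -9/5 kN
  R_B = Pa/L = (-3)·4/10 = -6/5 kN
Superposition: R_A = -974/15 kN, R_B = -871/15 kN

R_A = -974/15 kN, R_B = -871/15 kN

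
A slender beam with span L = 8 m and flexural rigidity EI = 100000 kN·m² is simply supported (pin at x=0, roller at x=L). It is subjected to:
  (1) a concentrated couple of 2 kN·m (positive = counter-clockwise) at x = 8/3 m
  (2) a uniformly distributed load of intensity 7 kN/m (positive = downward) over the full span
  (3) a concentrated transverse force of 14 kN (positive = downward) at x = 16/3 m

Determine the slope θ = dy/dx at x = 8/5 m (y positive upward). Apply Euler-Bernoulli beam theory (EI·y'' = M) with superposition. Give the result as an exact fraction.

Load 1 — applied couple M₀=2 kN·m at a=8/3 m (b=L-a=16/3):
  θ_1 = (M₀x²/(2L)+C₁)/EI  [x≤a] with C₁=M₀(3b²-L²)/(6L)=8/9 = (2·(8/5)²/(2·8)+(8/9))/100000 = 17/1406250 rad
Load 2 — uniform load w=7 kN/m over full span:
  θ_2 = -w(L³-6Lx²+4x³)/(24EI) = -7·(8³-6·8·(8/5)²+4·(8/5)³)/(24·100000) = -462/390625 rad
Load 3 — point force P=14 kN at a=16/3 m (b=L-a=8/3):
  θ_3 = -Pb(L²-b²-3x²)/(6LEI)  [x≤a] = -14·(8/3)·(8²-(8/3)²-3·(8/5)²)/(6·8·100000) = -2422/6328125 rad
Superposition: θ = Σ θ_i = -98299/63281250 rad ≈ -0.001553 rad

θ(8/5) = -98299/63281250 rad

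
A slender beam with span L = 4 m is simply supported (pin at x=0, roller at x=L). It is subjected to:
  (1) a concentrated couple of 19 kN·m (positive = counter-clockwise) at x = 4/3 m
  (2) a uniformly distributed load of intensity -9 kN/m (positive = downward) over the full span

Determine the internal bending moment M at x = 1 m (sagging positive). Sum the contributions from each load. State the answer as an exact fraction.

Load 1 — applied couple M₀=19 kN·m at a=4/3 m (b=L-a=8/3):
  M_1 = M₀x/L  [x≤a] = 19·1/4 = 19/4 kN·m
Load 2 — uniform load w=-9 kN/m over full span:
  M_2 = wx(L-x)/2 = (-9)·1·(4-1)/2 = -27/2 kN·m
Superposition: M = Σ M_i = -35/4 kN·m ≈ -8.750000 kN·m

M(1) = -35/4 kN·m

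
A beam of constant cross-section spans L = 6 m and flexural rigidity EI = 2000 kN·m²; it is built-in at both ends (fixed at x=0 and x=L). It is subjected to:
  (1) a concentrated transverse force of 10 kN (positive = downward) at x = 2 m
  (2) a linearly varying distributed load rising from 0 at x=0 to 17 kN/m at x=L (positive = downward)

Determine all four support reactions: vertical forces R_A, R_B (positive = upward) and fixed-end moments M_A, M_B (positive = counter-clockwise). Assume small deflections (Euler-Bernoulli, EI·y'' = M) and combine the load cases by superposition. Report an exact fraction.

Load 1 — point force P=10 kN at a=2 m (b=L-a=4):
  R_A = Pb²(3a+b)/L³ = 10·4²·(3·2+4)/6³ = 200/27 kN
  M_A = Pab²/L² = 10·2·4²/6² = 80/9 kN·m
  R_B = Pa²(a+3b)/L³ = 10·2²·(2+3·4)/6³ = 70/27 kN
  M_B = -Pa²b/L² = -10·2²·4/6² = -40/9 kN·m
Load 2 — triangular load w₀=17 kN/m (0→w₀ over full span):
  R_A = 3w₀L/20 = 3·17·6/20 = 153/10 kN
  M_A = w₀L²/30 = 17·6²/30 = 102/5 kN·m
  R_B = 7w₀L/20 = 7·17·6/20 = 357/10 kN
  M_B = -w₀L²/20 = -17·6²/20 = -153/5 kN·m
Superposition: R_A = 6131/270 kN, M_A = 1318/45 kN·m, R_B = 10339/270 kN, M_B = -1577/45 kN·m

R_A = 6131/270 kN, M_A = 1318/45 kN·m, R_B = 10339/270 kN, M_B = -1577/45 kN·m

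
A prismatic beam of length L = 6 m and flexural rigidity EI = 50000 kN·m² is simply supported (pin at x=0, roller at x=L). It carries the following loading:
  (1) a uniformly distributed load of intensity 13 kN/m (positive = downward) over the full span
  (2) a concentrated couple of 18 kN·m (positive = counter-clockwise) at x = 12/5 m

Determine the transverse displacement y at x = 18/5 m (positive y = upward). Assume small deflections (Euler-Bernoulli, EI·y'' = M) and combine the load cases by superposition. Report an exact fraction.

Load 1 — uniform load w=13 kN/m over full span:
  y_1 = -wx(L³-2Lx²+x³)/(24EI) = -13·(18/5)·(6³-2·6·(18/5)²+(18/5)³)/(24·50000) = -32643/7812500 m
Load 2 — applied couple M₀=18 kN·m at a=12/5 m (b=L-a=18/5):
  y_2 = (M₀x³/(6L)-M₀(x-a)²/2+C₁x)/EI  [x>a] with C₁=M₀(3b²-L²)/(6L)=36/25 = (18·(18/5)³/(6·6)-18·((18/5)-(12/5))²/2+(36/25)·(18/5))/50000 = 243/781250 m
Superposition: y = Σ y_i = -30213/7812500 m ≈ -0.003867 m

y(18/5) = -30213/7812500 m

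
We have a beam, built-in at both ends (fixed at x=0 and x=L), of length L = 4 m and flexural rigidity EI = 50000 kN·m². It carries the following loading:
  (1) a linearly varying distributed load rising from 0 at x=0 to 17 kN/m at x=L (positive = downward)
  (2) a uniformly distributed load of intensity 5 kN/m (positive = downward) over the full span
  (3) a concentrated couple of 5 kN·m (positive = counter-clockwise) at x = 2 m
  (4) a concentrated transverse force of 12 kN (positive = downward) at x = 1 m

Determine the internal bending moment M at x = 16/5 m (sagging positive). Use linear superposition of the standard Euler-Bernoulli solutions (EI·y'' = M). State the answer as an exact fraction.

Load 1 — triangular load w₀=17 kN/m (0→w₀ over full span):
  M_1 = 3w₀Lx/20 - w₀L²/30 - w₀x³/(6L) = 3·17·4·(16/5)/20 - 17·4²/30 - 17·(16/5)³/(6·4) = 136/375 kN·m
Load 2 — uniform load w=5 kN/m over full span:
  M_2 = wLx/2 - wL²/12 - wx²/2 = 5·4·(16/5)/2 - 5·4²/12 - 5·(16/5)²/2 = -4/15 kN·m
Load 3 — applied couple M₀=5 kN·m at a=2 m (b=L-a=2):
  M_3 = R_Ax - M_A - M₀  [x>a] with R_A=15/8, M_A=5/4 = (15/8)·(16/5) - (5/4) - 5 = -1/4 kN·m
Load 4 — point force P=12 kN at a=1 m (b=L-a=3):
  M_4 = Pa²(a+3b)(L-x)/L³ - Pa²b/L²  [x>a] = 12·1²·(1+3·3)·(4-(16/5))/4³ - 12·1²·3/4² = -3/4 kN·m
Superposition: M = Σ M_i = -113/125 kN·m ≈ -0.904000 kN·m

M(16/5) = -113/125 kN·m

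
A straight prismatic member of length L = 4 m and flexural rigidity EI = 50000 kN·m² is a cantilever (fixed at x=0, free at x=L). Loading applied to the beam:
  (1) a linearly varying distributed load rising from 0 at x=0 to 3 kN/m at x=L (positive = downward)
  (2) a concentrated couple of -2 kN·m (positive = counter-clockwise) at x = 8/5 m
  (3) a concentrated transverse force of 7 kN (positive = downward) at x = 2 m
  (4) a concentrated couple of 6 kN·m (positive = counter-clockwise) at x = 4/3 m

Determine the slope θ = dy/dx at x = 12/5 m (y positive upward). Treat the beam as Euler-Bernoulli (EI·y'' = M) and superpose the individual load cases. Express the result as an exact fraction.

Load 1 — triangular load w₀=3 kN/m (0→w₀ over full span):
  θ_1 = (w₀Lx²/4-w₀L²x/3-w₀x⁴/(24L))/EI = (3·4·(12/5)²/4-3·4²·(12/5)/3-3·(12/5)⁴/(24·4))/50000 = -1731/3906250 rad
Load 2 — applied couple M₀=-2 kN·m at a=8/5 m (b=L-a=12/5):
  θ_2 = M₀a/EI  [x>a] = (-2)·(8/5)/50000 = -1/15625 rad
Load 3 — point force P=7 kN at a=2 m (b=L-a=2):
  θ_3 = -Pa²/(2EI)  [x>a] = -7·2²/(2·50000) = -7/25000 rad
Load 4 — applied couple M₀=6 kN·m at a=4/3 m (b=L-a=8/3):
  θ_4 = M₀a/EI  [x>a] = 6·(4/3)/50000 = 1/6250 rad
Superposition: θ = Σ θ_i = -9799/15625000 rad ≈ -0.000627 rad

θ(12/5) = -9799/15625000 rad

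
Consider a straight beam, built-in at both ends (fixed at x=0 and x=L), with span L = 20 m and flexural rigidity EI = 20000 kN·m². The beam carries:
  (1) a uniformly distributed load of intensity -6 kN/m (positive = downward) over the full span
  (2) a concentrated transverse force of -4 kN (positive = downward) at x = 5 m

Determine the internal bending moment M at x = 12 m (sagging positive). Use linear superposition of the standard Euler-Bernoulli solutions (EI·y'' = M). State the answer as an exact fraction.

Load 1 — uniform load w=-6 kN/m over full span:
  M_1 = wLx/2 - wL²/12 - wx²/2 = (-6)·20·12/2 - (-6)·20²/12 - (-6)·12²/2 = -88 kN·m
Load 2 — point force P=-4 kN at a=5 m (b=L-a=15):
  M_2 = Pa²(a+3b)(L-x)/L³ - Pa²b/L²  [x>a] = (-4)·5²·(5+3·15)·(20-12)/20³ - (-4)·5²·15/20² = -5/4 kN·m
Superposition: M = Σ M_i = -357/4 kN·m ≈ -89.250000 kN·m

M(12) = -357/4 kN·m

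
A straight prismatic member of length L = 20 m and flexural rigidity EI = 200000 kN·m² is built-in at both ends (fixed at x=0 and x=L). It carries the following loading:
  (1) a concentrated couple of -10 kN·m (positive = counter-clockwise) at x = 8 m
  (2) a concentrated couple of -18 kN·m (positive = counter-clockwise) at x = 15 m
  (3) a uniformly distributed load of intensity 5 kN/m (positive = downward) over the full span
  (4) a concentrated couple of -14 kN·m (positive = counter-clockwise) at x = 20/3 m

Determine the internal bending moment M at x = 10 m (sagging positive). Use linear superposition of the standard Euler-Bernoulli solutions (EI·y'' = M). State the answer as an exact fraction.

Load 1 — applied couple M₀=-10 kN·m at a=8 m (b=L-a=12):
  M_1 = R_Ax - M_A - M₀  [x>a] with R_A=-18/25, M_A=-6/5 = (-18/25)·10 - (-6/5) - (-10) = 4 kN·m
Load 2 — applied couple M₀=-18 kN·m at a=15 m (b=L-a=5):
  M_2 = R_Ax - M_A  [x≤a] with R_A=-81/80, M_A=-45/8 = (-81/80)·10 - (-45/8) = -9/2 kN·m
Load 3 — uniform load w=5 kN/m over full span:
  M_3 = wLx/2 - wL²/12 - wx²/2 = 5·20·10/2 - 5·20²/12 - 5·10²/2 = 250/3 kN·m
Load 4 — applied couple M₀=-14 kN·m at a=20/3 m (b=L-a=40/3):
  M_4 = R_Ax - M_A - M₀  [x>a] with R_A=-14/15, M_A=0 = (-14/15)·10 - 0 - (-14) = 14/3 kN·m
Superposition: M = Σ M_i = 175/2 kN·m ≈ 87.500000 kN·m

M(10) = 175/2 kN·m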